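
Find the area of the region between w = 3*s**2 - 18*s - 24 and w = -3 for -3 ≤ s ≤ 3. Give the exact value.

184

The difference (3*s**2 - 18*s - 24) - (-3) = 3*s**2 - 18*s - 21 changes sign at s = -1 inside [-3, 3], so split the integral there.
∫[-3,-1] (3*s**2 - 18*s - 21) ds = 56.
∫[-1,3] (3*s**2 - 18*s - 21) ds = -128; the area of that piece is 128.
Total area = 56 + 128 = 184.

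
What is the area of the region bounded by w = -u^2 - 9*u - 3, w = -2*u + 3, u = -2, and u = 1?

89/6

The difference (-u^2 - 9*u - 3) - (-2*u + 3) = -u^2 - 7*u - 6 changes sign at u = -1 inside [-2, 1], so split the integral there.
∫[-2,-1] (-u^2 - 7*u - 6) du = 13/6.
∫[-1,1] (-u^2 - 7*u - 6) du = -38/3; the area of that piece is 38/3.
Total area = 13/6 + 38/3 = 89/6.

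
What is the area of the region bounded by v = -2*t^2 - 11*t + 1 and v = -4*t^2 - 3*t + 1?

64/3

Set the curves equal: -2*t^2 - 11*t + 1 = -4*t^2 - 3*t + 1, so 2*t^2 - 8*t = 0, which factors as 2*t*(t - 4) = 0. The curves meet at t = 0, 4.
On [0, 4], v = -4*t^2 - 3*t + 1 is on top; that piece has area ∫[0,4] (-(2*t^2 - 8*t)) dt = 64/3.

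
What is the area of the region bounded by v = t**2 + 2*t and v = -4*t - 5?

32/3

Set the curves equal: t**2 + 2*t = -4*t - 5, so t**2 + 6*t + 5 = 0, which factors as (t + 1)*(t + 5) = 0. The curves meet at t = -5, -1.
On [-5, -1], v = -4*t - 5 is on top; that piece has area ∫[-5,-1] (-(t**2 + 6*t + 5)) dt = 32/3.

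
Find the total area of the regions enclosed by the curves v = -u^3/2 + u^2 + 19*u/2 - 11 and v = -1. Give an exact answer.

2521/24

Set the curves equal: -u^3/2 + u^2 + 19*u/2 - 11 = -1, so -u^3/2 + u^2 + 19*u/2 - 10 = 0, which factors as -(u - 5)*(u - 1)*(u + 4)/2 = 0. The curves meet at u = -4, 1, 5.
On [-4, 1], v = -1 is on top; that piece has area ∫[-4,1] (-(-u^3/2 + u^2 + 19*u/2 - 10)) du = 1625/24.
On [1, 5], v = -u^3/2 + u^2 + 19*u/2 - 11 is on top; that piece has area ∫[1,5] (-u^3/2 + u^2 + 19*u/2 - 10) du = 112/3.
Total enclosed area = 1625/24 + 112/3 = 2521/24.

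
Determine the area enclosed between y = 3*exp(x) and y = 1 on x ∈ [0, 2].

-5 + 3*exp(2)

On [0, 2], (3*exp(x)) - (1) = 3*exp(x) - 1 is ≥ 0 throughout, so the area is a single integral of |3*exp(x) - 1|.
∫[0,2] (3*exp(x) - 1) dx = -5 + 3*exp(2).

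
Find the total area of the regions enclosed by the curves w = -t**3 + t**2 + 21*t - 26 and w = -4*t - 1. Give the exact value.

Set the curves equal: -t**3 + t**2 + 21*t - 26 = -4*t - 1, so -t**3 + t**2 + 25*t - 25 = 0, which factors as -(t - 5)*(t - 1)*(t + 5) = 0. The curves meet at t = -5, 1, 5.
On [-5, 1], w = -4*t - 1 is on top; that piece has area ∫[-5,1] (-(-t**3 + t**2 + 25*t - 25)) dt = 252.
On [1, 5], w = -t**3 + t**2 + 21*t - 26 is on top; that piece has area ∫[1,5] (-t**3 + t**2 + 25*t - 25) dt = 256/3.
Total enclosed area = 252 + 256/3 = 1012/3.

1012/3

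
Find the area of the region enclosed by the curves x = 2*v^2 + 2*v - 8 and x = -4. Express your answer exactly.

9

Both boundary curves give x as a function of v, so integrate with respect to v. Setting them equal: 2*v^2 + 2*v - 4 = 0, i.e. 2*(v - 1)*(v + 2) = 0, so they meet at v = -2, 1.
For v in [-2, 1], x = 2*v^2 + 2*v - 8 is on the left; area = ∫[-2,1] (-(2*v^2 + 2*v - 4)) dv = 9.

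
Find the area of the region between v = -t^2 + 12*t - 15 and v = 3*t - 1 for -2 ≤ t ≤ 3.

The difference (-t^2 + 12*t - 15) - (3*t - 1) = -t^2 + 9*t - 14 changes sign at t = 2 inside [-2, 3], so split the integral there.
∫[-2,2] (-t^2 + 9*t - 14) dt = -184/3; the area of that piece is 184/3.
∫[2,3] (-t^2 + 9*t - 14) dt = 13/6.
Total area = 184/3 + 13/6 = 127/2.

127/2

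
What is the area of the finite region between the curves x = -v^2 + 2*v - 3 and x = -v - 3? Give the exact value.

9/2

Both boundary curves give x as a function of v, so integrate with respect to v. Setting them equal: -v^2 + 3*v = 0, i.e. -v*(v - 3) = 0, so they meet at v = 0, 3.
For v in [0, 3], x = -v^2 + 2*v - 3 is on the right; area = ∫[0,3] (-v^2 + 3*v) dv = 9/2.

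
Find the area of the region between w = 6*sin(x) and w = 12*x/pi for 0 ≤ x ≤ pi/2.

6 - 3*pi/2

On [0, pi/2], (6*sin(x)) - (12*x/pi) = -12*x/pi + 6*sin(x) is ≥ 0 throughout, so the area is a single integral of |-12*x/pi + 6*sin(x)|.
∫[0,pi/2] (-12*x/pi + 6*sin(x)) dx = 6 - 3*pi/2.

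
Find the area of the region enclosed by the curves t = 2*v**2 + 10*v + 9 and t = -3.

1/3

Both boundary curves give t as a function of v, so integrate with respect to v. Setting them equal: 2*v**2 + 10*v + 12 = 0, i.e. 2*(v + 2)*(v + 3) = 0, so they meet at v = -3, -2.
For v in [-3, -2], t = 2*v**2 + 10*v + 9 is on the left; area = ∫[-3,-2] (-(2*v**2 + 10*v + 12)) dv = 1/3.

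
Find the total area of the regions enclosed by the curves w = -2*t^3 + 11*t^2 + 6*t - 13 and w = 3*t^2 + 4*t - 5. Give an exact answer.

Set the curves equal: -2*t^3 + 11*t^2 + 6*t - 13 = 3*t^2 + 4*t - 5, so -2*t^3 + 8*t^2 + 2*t - 8 = 0, which factors as -2*(t - 4)*(t - 1)*(t + 1) = 0. The curves meet at t = -1, 1, 4.
On [-1, 1], w = 3*t^2 + 4*t - 5 is on top; that piece has area ∫[-1,1] (-(-2*t^3 + 8*t^2 + 2*t - 8)) dt = 32/3.
On [1, 4], w = -2*t^3 + 11*t^2 + 6*t - 13 is on top; that piece has area ∫[1,4] (-2*t^3 + 8*t^2 + 2*t - 8) dt = 63/2.
Total enclosed area = 32/3 + 63/2 = 253/6.

253/6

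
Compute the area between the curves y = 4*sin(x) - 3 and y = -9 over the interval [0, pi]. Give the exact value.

8 + 6*pi

On [0, pi], (4*sin(x) - 3) - (-9) = 4*sin(x) + 6 is ≥ 0 throughout, so the area is a single integral of |4*sin(x) + 6|.
∫[0,pi] (4*sin(x) + 6) dx = 8 + 6*pi.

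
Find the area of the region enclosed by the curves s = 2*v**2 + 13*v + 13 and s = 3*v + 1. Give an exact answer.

Both boundary curves give s as a function of v, so integrate with respect to v. Setting them equal: 2*v**2 + 10*v + 12 = 0, i.e. 2*(v + 2)*(v + 3) = 0, so they meet at v = -3, -2.
For v in [-3, -2], s = 2*v**2 + 13*v + 13 is on the left; area = ∫[-3,-2] (-(2*v**2 + 10*v + 12)) dv = 1/3.

1/3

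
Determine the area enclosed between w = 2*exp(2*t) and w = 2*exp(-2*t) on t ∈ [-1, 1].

The difference (2*exp(2*t)) - (2*exp(-2*t)) = 2*exp(2*t) - 2*exp(-2*t) changes sign at t = 0 inside [-1, 1], so split the integral there.
∫[-1,0] (2*exp(2*t) - 2*exp(-2*t)) dt = -exp(2) - exp(-2) + 2; the area of that piece is -2 + exp(-2) + exp(2).
∫[0,1] (2*exp(2*t) - 2*exp(-2*t)) dt = -2 + exp(-2) + exp(2).
Total area = (-2 + exp(-2) + exp(2)) + (-2 + exp(-2) + exp(2)) = -4 + 2*exp(-2) + 2*exp(2).

-4 + 2*exp(-2) + 2*exp(2)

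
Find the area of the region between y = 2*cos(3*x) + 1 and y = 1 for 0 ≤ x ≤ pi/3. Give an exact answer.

4/3

The difference (2*cos(3*x) + 1) - (1) = 2*cos(3*x) changes sign at x = pi/6 inside [0, pi/3], so split the integral there.
∫[0,pi/6] (2*cos(3*x)) dx = 2/3.
∫[pi/6,pi/3] (2*cos(3*x)) dx = -2/3; the area of that piece is 2/3.
Total area = 2/3 + 2/3 = 4/3.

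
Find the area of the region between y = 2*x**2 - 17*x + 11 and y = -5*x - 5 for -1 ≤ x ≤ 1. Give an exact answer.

100/3

On [-1, 1], (2*x**2 - 17*x + 11) - (-5*x - 5) = 2*x**2 - 12*x + 16 is ≥ 0 throughout, so the area is a single integral of |2*x**2 - 12*x + 16|.
∫[-1,1] (2*x**2 - 12*x + 16) dx = 100/3.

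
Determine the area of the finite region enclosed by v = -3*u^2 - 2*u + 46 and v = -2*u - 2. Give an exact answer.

Set the curves equal: -3*u^2 - 2*u + 46 = -2*u - 2, so -3*u^2 + 48 = 0, which factors as -3*(u - 4)*(u + 4) = 0. The curves meet at u = -4, 4.
On [-4, 4], v = -3*u^2 - 2*u + 46 is on top; that piece has area ∫[-4,4] (-3*u^2 + 48) du = 256.

256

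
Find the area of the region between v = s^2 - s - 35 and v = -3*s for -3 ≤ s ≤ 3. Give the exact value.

On [-3, 3], (s^2 - s - 35) - (-3*s) = s^2 + 2*s - 35 is ≤ 0 throughout, so the area is a single integral of |s^2 + 2*s - 35|.
∫[-3,3] (s^2 + 2*s - 35) ds = -192; the area of that piece is 192.

192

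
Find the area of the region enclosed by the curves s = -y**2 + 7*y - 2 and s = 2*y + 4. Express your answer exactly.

Both boundary curves give s as a function of y, so integrate with respect to y. Setting them equal: -y**2 + 5*y - 6 = 0, i.e. -(y - 3)*(y - 2) = 0, so they meet at y = 2, 3.
For y in [2, 3], s = -y**2 + 7*y - 2 is on the right; area = ∫[2,3] (-y**2 + 5*y - 6) dy = 1/6.

1/6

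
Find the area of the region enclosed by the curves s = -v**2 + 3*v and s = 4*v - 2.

9/2

Both boundary curves give s as a function of v, so integrate with respect to v. Setting them equal: -v**2 - v + 2 = 0, i.e. -(v - 1)*(v + 2) = 0, so they meet at v = -2, 1.
For v in [-2, 1], s = -v**2 + 3*v is on the right; area = ∫[-2,1] (-v**2 - v + 2) dv = 9/2.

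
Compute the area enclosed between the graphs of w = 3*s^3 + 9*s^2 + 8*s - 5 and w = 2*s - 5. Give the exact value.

Set the curves equal: 3*s^3 + 9*s^2 + 8*s - 5 = 2*s - 5, so 3*s^3 + 9*s^2 + 6*s = 0, which factors as 3*s*(s + 1)*(s + 2) = 0. The curves meet at s = -2, -1, 0.
On [-2, -1], w = 3*s^3 + 9*s^2 + 8*s - 5 is on top; that piece has area ∫[-2,-1] (3*s^3 + 9*s^2 + 6*s) ds = 3/4.
On [-1, 0], w = 2*s - 5 is on top; that piece has area ∫[-1,0] (-(3*s^3 + 9*s^2 + 6*s)) ds = 3/4.
Total enclosed area = 3/4 + 3/4 = 3/2.

3/2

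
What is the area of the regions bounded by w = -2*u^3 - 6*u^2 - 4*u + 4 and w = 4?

1

Set the curves equal: -2*u^3 - 6*u^2 - 4*u + 4 = 4, so -2*u^3 - 6*u^2 - 4*u = 0, which factors as -2*u*(u + 1)*(u + 2) = 0. The curves meet at u = -2, -1, 0.
On [-2, -1], w = 4 is on top; that piece has area ∫[-2,-1] (-(-2*u^3 - 6*u^2 - 4*u)) du = 1/2.
On [-1, 0], w = -2*u^3 - 6*u^2 - 4*u + 4 is on top; that piece has area ∫[-1,0] (-2*u^3 - 6*u^2 - 4*u) du = 1/2.
Total enclosed area = 1/2 + 1/2 = 1.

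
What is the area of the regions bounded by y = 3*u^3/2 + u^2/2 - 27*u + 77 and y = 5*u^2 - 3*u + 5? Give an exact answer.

1551/4

Set the curves equal: 3*u^3/2 + u^2/2 - 27*u + 77 = 5*u^2 - 3*u + 5, so 3*u^3/2 - 9*u^2/2 - 24*u + 72 = 0, which factors as 3*(u - 4)*(u - 3)*(u + 4)/2 = 0. The curves meet at u = -4, 3, 4.
On [-4, 3], y = 3*u^3/2 + u^2/2 - 27*u + 77 is on top; that piece has area ∫[-4,3] (3*u^3/2 - 9*u^2/2 - 24*u + 72) du = 3087/8.
On [3, 4], y = 5*u^2 - 3*u + 5 is on top; that piece has area ∫[3,4] (-(3*u^3/2 - 9*u^2/2 - 24*u + 72)) du = 15/8.
Total enclosed area = 3087/8 + 15/8 = 1551/4.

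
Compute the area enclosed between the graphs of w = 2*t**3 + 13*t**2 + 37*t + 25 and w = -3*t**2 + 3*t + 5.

Set the curves equal: 2*t**3 + 13*t**2 + 37*t + 25 = -3*t**2 + 3*t + 5, so 2*t**3 + 16*t**2 + 34*t + 20 = 0, which factors as 2*(t + 1)*(t + 2)*(t + 5) = 0. The curves meet at t = -5, -2, -1.
On [-5, -2], w = 2*t**3 + 13*t**2 + 37*t + 25 is on top; that piece has area ∫[-5,-2] (2*t**3 + 16*t**2 + 34*t + 20) dt = 45/2.
On [-2, -1], w = -3*t**2 + 3*t + 5 is on top; that piece has area ∫[-2,-1] (-(2*t**3 + 16*t**2 + 34*t + 20)) dt = 7/6.
Total enclosed area = 45/2 + 7/6 = 71/3.

71/3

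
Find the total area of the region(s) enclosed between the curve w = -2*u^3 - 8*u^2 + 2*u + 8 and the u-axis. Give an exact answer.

The curve meets the u-axis where -2*u^3 - 8*u^2 + 2*u + 8 = 0, i.e. -2*(u - 1)*(u + 1)*(u + 4) = 0, at u = -4, -1, 1.
On [-4, -1] the curve lies below the axis; ∫[-4,-1] (-2*u^3 - 8*u^2 + 2*u + 8) du = -63/2, giving area 63/2.
On [-1, 1] the curve lies above the axis; ∫[-1,1] (-2*u^3 - 8*u^2 + 2*u + 8) du = 32/3, giving area 32/3.
Total area = 63/2 + 32/3 = 253/6.

253/6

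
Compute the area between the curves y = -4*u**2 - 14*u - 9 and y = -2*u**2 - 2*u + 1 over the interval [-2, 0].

The difference (-4*u**2 - 14*u - 9) - (-2*u**2 - 2*u + 1) = -2*u**2 - 12*u - 10 changes sign at u = -1 inside [-2, 0], so split the integral there.
∫[-2,-1] (-2*u**2 - 12*u - 10) du = 10/3.
∫[-1,0] (-2*u**2 - 12*u - 10) du = -14/3; the area of that piece is 14/3.
Total area = 10/3 + 14/3 = 8.

8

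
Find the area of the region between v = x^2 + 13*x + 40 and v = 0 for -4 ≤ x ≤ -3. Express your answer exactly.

On [-4, -3], (x^2 + 13*x + 40) - (0) = x^2 + 13*x + 40 is ≥ 0 throughout, so the area is a single integral of |x^2 + 13*x + 40|.
∫[-4,-3] (x^2 + 13*x + 40) dx = 41/6.

41/6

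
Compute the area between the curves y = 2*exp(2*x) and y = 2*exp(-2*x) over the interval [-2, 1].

-4 + exp(-4) + exp(-2) + exp(2) + exp(4)

The difference (2*exp(2*x)) - (2*exp(-2*x)) = 2*exp(2*x) - 2*exp(-2*x) changes sign at x = 0 inside [-2, 1], so split the integral there.
∫[-2,0] (2*exp(2*x) - 2*exp(-2*x)) dx = -exp(4) - exp(-4) + 2; the area of that piece is -2 + exp(-4) + exp(4).
∫[0,1] (2*exp(2*x) - 2*exp(-2*x)) dx = -2 + exp(-2) + exp(2).
Total area = (-2 + exp(-4) + exp(4)) + (-2 + exp(-2) + exp(2)) = -4 + exp(-4) + exp(-2) + exp(2) + exp(4).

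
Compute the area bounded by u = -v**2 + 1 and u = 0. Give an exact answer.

4/3

Both boundary curves give u as a function of v, so integrate with respect to v. Setting them equal: -v**2 + 1 = 0, i.e. -(v - 1)*(v + 1) = 0, so they meet at v = -1, 1.
For v in [-1, 1], u = -v**2 + 1 is on the right; area = ∫[-1,1] (-v**2 + 1) dv = 4/3.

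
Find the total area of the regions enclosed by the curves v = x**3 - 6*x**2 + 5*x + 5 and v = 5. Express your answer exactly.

131/4

Set the curves equal: x**3 - 6*x**2 + 5*x + 5 = 5, so x**3 - 6*x**2 + 5*x = 0, which factors as x*(x - 5)*(x - 1) = 0. The curves meet at x = 0, 1, 5.
On [0, 1], v = x**3 - 6*x**2 + 5*x + 5 is on top; that piece has area ∫[0,1] (x**3 - 6*x**2 + 5*x) dx = 3/4.
On [1, 5], v = 5 is on top; that piece has area ∫[1,5] (-(x**3 - 6*x**2 + 5*x)) dx = 32.
Total enclosed area = 3/4 + 32 = 131/4.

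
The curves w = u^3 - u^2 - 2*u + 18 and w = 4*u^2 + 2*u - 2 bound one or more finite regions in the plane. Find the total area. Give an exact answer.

Set the curves equal: u^3 - u^2 - 2*u + 18 = 4*u^2 + 2*u - 2, so u^3 - 5*u^2 - 4*u + 20 = 0, which factors as (u - 5)*(u - 2)*(u + 2) = 0. The curves meet at u = -2, 2, 5.
On [-2, 2], w = u^3 - u^2 - 2*u + 18 is on top; that piece has area ∫[-2,2] (u^3 - 5*u^2 - 4*u + 20) du = 160/3.
On [2, 5], w = 4*u^2 + 2*u - 2 is on top; that piece has area ∫[2,5] (-(u^3 - 5*u^2 - 4*u + 20)) du = 99/4.
Total enclosed area = 160/3 + 99/4 = 937/12.

937/12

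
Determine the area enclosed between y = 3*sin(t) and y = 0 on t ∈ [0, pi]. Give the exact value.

On [0, pi], (3*sin(t)) - (0) = 3*sin(t) is ≥ 0 throughout, so the area is a single integral of |3*sin(t)|.
∫[0,pi] (3*sin(t)) dt = 6.

6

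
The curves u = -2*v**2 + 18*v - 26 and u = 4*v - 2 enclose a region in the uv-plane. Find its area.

Both boundary curves give u as a function of v, so integrate with respect to v. Setting them equal: -2*v**2 + 14*v - 24 = 0, i.e. -2*(v - 4)*(v - 3) = 0, so they meet at v = 3, 4.
For v in [3, 4], u = -2*v**2 + 18*v - 26 is on the right; area = ∫[3,4] (-2*v**2 + 14*v - 24) dv = 1/3.

1/3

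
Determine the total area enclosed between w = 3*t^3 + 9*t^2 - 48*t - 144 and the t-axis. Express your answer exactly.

1551/2

The curve meets the t-axis where 3*t^3 + 9*t^2 - 48*t - 144 = 0, i.e. 3*(t - 4)*(t + 3)*(t + 4) = 0, at t = -4, -3, 4.
On [-4, -3] the curve lies above the axis; ∫[-4,-3] (3*t^3 + 9*t^2 - 48*t - 144) dt = 15/4, giving area 15/4.
On [-3, 4] the curve lies below the axis; ∫[-3,4] (3*t^3 + 9*t^2 - 48*t - 144) dt = -3087/4, giving area 3087/4.
Total area = 15/4 + 3087/4 = 1551/2.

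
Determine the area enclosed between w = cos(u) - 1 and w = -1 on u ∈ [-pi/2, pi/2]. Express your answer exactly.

On [-pi/2, pi/2], (cos(u) - 1) - (-1) = cos(u) is ≥ 0 throughout, so the area is a single integral of |cos(u)|.
∫[-pi/2,pi/2] (cos(u)) du = 2.

2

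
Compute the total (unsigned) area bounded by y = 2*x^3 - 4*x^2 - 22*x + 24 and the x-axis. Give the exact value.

The curve meets the x-axis where 2*x^3 - 4*x^2 - 22*x + 24 = 0, i.e. 2*(x - 4)*(x - 1)*(x + 3) = 0, at x = -3, 1, 4.
On [-3, 1] the curve lies above the axis; ∫[-3,1] (2*x^3 - 4*x^2 - 22*x + 24) dx = 320/3, giving area 320/3.
On [1, 4] the curve lies below the axis; ∫[1,4] (2*x^3 - 4*x^2 - 22*x + 24) dx = -99/2, giving area 99/2.
Total area = 320/3 + 99/2 = 937/6.

937/6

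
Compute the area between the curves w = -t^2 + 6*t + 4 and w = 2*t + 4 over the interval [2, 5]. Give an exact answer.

The difference (-t^2 + 6*t + 4) - (2*t + 4) = -t^2 + 4*t changes sign at t = 4 inside [2, 5], so split the integral there.
∫[2,4] (-t^2 + 4*t) dt = 16/3.
∫[4,5] (-t^2 + 4*t) dt = -7/3; the area of that piece is 7/3.
Total area = 16/3 + 7/3 = 23/3.

23/3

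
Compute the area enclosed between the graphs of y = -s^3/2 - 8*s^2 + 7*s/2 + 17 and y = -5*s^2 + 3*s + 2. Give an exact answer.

Set the curves equal: -s^3/2 - 8*s^2 + 7*s/2 + 17 = -5*s^2 + 3*s + 2, so -s^3/2 - 3*s^2 + s/2 + 15 = 0, which factors as -(s - 2)*(s + 3)*(s + 5)/2 = 0. The curves meet at s = -5, -3, 2.
On [-5, -3], y = -5*s^2 + 3*s + 2 is on top; that piece has area ∫[-5,-3] (-(-s^3/2 - 3*s^2 + s/2 + 15)) ds = 4.
On [-3, 2], y = -s^3/2 - 8*s^2 + 7*s/2 + 17 is on top; that piece has area ∫[-3,2] (-s^3/2 - 3*s^2 + s/2 + 15) ds = 375/8.
Total enclosed area = 4 + 375/8 = 407/8.

407/8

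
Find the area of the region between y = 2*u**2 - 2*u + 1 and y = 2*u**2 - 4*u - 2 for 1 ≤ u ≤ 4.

24

On [1, 4], (2*u**2 - 2*u + 1) - (2*u**2 - 4*u - 2) = 2*u + 3 is ≥ 0 throughout, so the area is a single integral of |2*u + 3|.
∫[1,4] (2*u + 3) du = 24.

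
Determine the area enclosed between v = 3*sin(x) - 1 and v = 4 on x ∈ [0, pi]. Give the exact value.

-6 + 5*pi

On [0, pi], (3*sin(x) - 1) - (4) = 3*sin(x) - 5 is ≤ 0 throughout, so the area is a single integral of |3*sin(x) - 5|.
∫[0,pi] (3*sin(x) - 5) dx = 6 - 5*pi; the area of that piece is -6 + 5*pi.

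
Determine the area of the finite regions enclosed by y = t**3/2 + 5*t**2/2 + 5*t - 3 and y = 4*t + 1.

253/24

Set the curves equal: t**3/2 + 5*t**2/2 + 5*t - 3 = 4*t + 1, so t**3/2 + 5*t**2/2 + t - 4 = 0, which factors as (t - 1)*(t + 2)*(t + 4)/2 = 0. The curves meet at t = -4, -2, 1.
On [-4, -2], y = t**3/2 + 5*t**2/2 + 5*t - 3 is on top; that piece has area ∫[-4,-2] (t**3/2 + 5*t**2/2 + t - 4) dt = 8/3.
On [-2, 1], y = 4*t + 1 is on top; that piece has area ∫[-2,1] (-(t**3/2 + 5*t**2/2 + t - 4)) dt = 63/8.
Total enclosed area = 8/3 + 63/8 = 253/24.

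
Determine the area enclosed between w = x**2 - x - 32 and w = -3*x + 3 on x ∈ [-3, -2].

On [-3, -2], (x**2 - x - 32) - (-3*x + 3) = x**2 + 2*x - 35 is ≤ 0 throughout, so the area is a single integral of |x**2 + 2*x - 35|.
∫[-3,-2] (x**2 + 2*x - 35) dx = -101/3; the area of that piece is 101/3.

101/3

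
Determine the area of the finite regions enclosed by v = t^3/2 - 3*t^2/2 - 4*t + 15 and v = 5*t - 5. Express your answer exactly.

Set the curves equal: t^3/2 - 3*t^2/2 - 4*t + 15 = 5*t - 5, so t^3/2 - 3*t^2/2 - 9*t + 20 = 0, which factors as (t - 5)*(t - 2)*(t + 4)/2 = 0. The curves meet at t = -4, 2, 5.
On [-4, 2], v = t^3/2 - 3*t^2/2 - 4*t + 15 is on top; that piece has area ∫[-4,2] (t^3/2 - 3*t^2/2 - 9*t + 20) dt = 108.
On [2, 5], v = 5*t - 5 is on top; that piece has area ∫[2,5] (-(t^3/2 - 3*t^2/2 - 9*t + 20)) dt = 135/8.
Total enclosed area = 108 + 135/8 = 999/8.

999/8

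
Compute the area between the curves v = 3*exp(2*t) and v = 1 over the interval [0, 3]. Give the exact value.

-9/2 + 3*exp(6)/2

On [0, 3], (3*exp(2*t)) - (1) = 3*exp(2*t) - 1 is ≥ 0 throughout, so the area is a single integral of |3*exp(2*t) - 1|.
∫[0,3] (3*exp(2*t) - 1) dt = -9/2 + 3*exp(6)/2.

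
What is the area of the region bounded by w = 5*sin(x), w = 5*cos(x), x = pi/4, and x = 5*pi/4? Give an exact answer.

On [pi/4, 5*pi/4], (5*sin(x)) - (5*cos(x)) = 5*sin(x) - 5*cos(x) is ≥ 0 throughout, so the area is a single integral of |5*sin(x) - 5*cos(x)|.
∫[pi/4,5*pi/4] (5*sin(x) - 5*cos(x)) dx = 10*sqrt(2).

10*sqrt(2)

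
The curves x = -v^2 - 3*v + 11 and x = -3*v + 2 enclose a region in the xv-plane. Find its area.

36

Both boundary curves give x as a function of v, so integrate with respect to v. Setting them equal: -v^2 + 9 = 0, i.e. -(v - 3)*(v + 3) = 0, so they meet at v = -3, 3.
For v in [-3, 3], x = -v^2 - 3*v + 11 is on the right; area = ∫[-3,3] (-v^2 + 9) dv = 36.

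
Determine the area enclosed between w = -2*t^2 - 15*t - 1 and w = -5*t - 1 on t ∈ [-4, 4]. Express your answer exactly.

The difference (-2*t^2 - 15*t - 1) - (-5*t - 1) = -2*t^2 - 10*t changes sign at t = 0 inside [-4, 4], so split the integral there.
∫[-4,0] (-2*t^2 - 10*t) dt = 112/3.
∫[0,4] (-2*t^2 - 10*t) dt = -368/3; the area of that piece is 368/3.
Total area = 112/3 + 368/3 = 160.

160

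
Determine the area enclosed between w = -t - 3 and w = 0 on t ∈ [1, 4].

On [1, 4], (-t - 3) - (0) = -t - 3 is ≤ 0 throughout, so the area is a single integral of |-t - 3|.
∫[1,4] (-t - 3) dt = -33/2; the area of that piece is 33/2.

33/2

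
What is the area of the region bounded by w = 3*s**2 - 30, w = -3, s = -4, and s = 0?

The difference (3*s**2 - 30) - (-3) = 3*s**2 - 27 changes sign at s = -3 inside [-4, 0], so split the integral there.
∫[-4,-3] (3*s**2 - 27) ds = 10.
∫[-3,0] (3*s**2 - 27) ds = -54; the area of that piece is 54.
Total area = 10 + 54 = 64.

64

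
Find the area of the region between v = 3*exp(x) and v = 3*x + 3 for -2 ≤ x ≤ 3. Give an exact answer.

-45/2 - 3*exp(-2) + 3*exp(3)

On [-2, 3], (3*exp(x)) - (3*x + 3) = -3*x + 3*exp(x) - 3 is ≥ 0 throughout, so the area is a single integral of |-3*x + 3*exp(x) - 3|.
∫[-2,3] (-3*x + 3*exp(x) - 3) dx = -45/2 - 3*exp(-2) + 3*exp(3).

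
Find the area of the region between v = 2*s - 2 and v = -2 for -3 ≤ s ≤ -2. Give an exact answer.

5

On [-3, -2], (2*s - 2) - (-2) = 2*s is ≤ 0 throughout, so the area is a single integral of |2*s|.
∫[-3,-2] (2*s) ds = -5; the area of that piece is 5.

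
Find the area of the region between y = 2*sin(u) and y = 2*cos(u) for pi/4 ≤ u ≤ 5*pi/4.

On [pi/4, 5*pi/4], (2*sin(u)) - (2*cos(u)) = 2*sin(u) - 2*cos(u) is ≥ 0 throughout, so the area is a single integral of |2*sin(u) - 2*cos(u)|.
∫[pi/4,5*pi/4] (2*sin(u) - 2*cos(u)) du = 4*sqrt(2).

4*sqrt(2)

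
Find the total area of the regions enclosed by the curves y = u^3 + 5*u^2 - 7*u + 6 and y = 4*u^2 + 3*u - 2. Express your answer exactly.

443/6

Set the curves equal: u^3 + 5*u^2 - 7*u + 6 = 4*u^2 + 3*u - 2, so u^3 + u^2 - 10*u + 8 = 0, which factors as (u - 2)*(u - 1)*(u + 4) = 0. The curves meet at u = -4, 1, 2.
On [-4, 1], y = u^3 + 5*u^2 - 7*u + 6 is on top; that piece has area ∫[-4,1] (u^3 + u^2 - 10*u + 8) du = 875/12.
On [1, 2], y = 4*u^2 + 3*u - 2 is on top; that piece has area ∫[1,2] (-(u^3 + u^2 - 10*u + 8)) du = 11/12.
Total enclosed area = 875/12 + 11/12 = 443/6.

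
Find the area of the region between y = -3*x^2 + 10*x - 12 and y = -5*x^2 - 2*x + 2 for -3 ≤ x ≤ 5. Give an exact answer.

The difference (-3*x^2 + 10*x - 12) - (-5*x^2 - 2*x + 2) = 2*x^2 + 12*x - 14 changes sign at x = 1 inside [-3, 5], so split the integral there.
∫[-3,1] (2*x^2 + 12*x - 14) dx = -256/3; the area of that piece is 256/3.
∫[1,5] (2*x^2 + 12*x - 14) dx = 512/3.
Total area = 256/3 + 512/3 = 256.

256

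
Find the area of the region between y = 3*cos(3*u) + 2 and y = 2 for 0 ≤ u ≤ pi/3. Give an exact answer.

The difference (3*cos(3*u) + 2) - (2) = 3*cos(3*u) changes sign at u = pi/6 inside [0, pi/3], so split the integral there.
∫[0,pi/6] (3*cos(3*u)) du = 1.
∫[pi/6,pi/3] (3*cos(3*u)) du = -1; the area of that piece is 1.
Total area = 1 + 1 = 2.

2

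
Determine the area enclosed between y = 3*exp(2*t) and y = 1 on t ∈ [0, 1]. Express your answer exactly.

-5/2 + 3*exp(2)/2

On [0, 1], (3*exp(2*t)) - (1) = 3*exp(2*t) - 1 is ≥ 0 throughout, so the area is a single integral of |3*exp(2*t) - 1|.
∫[0,1] (3*exp(2*t) - 1) dt = -5/2 + 3*exp(2)/2.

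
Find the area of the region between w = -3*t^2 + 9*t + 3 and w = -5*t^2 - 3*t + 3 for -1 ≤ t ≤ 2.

104/3

The difference (-3*t^2 + 9*t + 3) - (-5*t^2 - 3*t + 3) = 2*t^2 + 12*t changes sign at t = 0 inside [-1, 2], so split the integral there.
∫[-1,0] (2*t^2 + 12*t) dt = -16/3; the area of that piece is 16/3.
∫[0,2] (2*t^2 + 12*t) dt = 88/3.
Total area = 16/3 + 88/3 = 104/3.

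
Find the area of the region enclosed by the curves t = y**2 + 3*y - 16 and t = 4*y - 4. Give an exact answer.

343/6

Both boundary curves give t as a function of y, so integrate with respect to y. Setting them equal: y**2 - y - 12 = 0, i.e. (y - 4)*(y + 3) = 0, so they meet at y = -3, 4.
For y in [-3, 4], t = y**2 + 3*y - 16 is on the left; area = ∫[-3,4] (-(y**2 - y - 12)) dy = 343/6.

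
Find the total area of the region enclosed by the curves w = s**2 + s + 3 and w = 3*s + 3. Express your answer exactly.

Set the curves equal: s**2 + s + 3 = 3*s + 3, so s**2 - 2*s = 0, which factors as s*(s - 2) = 0. The curves meet at s = 0, 2.
On [0, 2], w = 3*s + 3 is on top; that piece has area ∫[0,2] (-(s**2 - 2*s)) ds = 4/3.

4/3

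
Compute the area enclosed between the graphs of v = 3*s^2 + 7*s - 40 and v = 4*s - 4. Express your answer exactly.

Set the curves equal: 3*s^2 + 7*s - 40 = 4*s - 4, so 3*s^2 + 3*s - 36 = 0, which factors as 3*(s - 3)*(s + 4) = 0. The curves meet at s = -4, 3.
On [-4, 3], v = 4*s - 4 is on top; that piece has area ∫[-4,3] (-(3*s^2 + 3*s - 36)) ds = 343/2.

343/2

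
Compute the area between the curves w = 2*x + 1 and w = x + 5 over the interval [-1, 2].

21/2

On [-1, 2], (2*x + 1) - (x + 5) = x - 4 is ≤ 0 throughout, so the area is a single integral of |x - 4|.
∫[-1,2] (x - 4) dx = -21/2; the area of that piece is 21/2.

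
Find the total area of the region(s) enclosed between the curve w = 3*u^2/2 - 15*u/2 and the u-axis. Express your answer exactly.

The curve meets the u-axis where 3*u^2/2 - 15*u/2 = 0, i.e. 3*u*(u - 5)/2 = 0, at u = 0, 5.
On [0, 5] the curve lies below the axis; ∫[0,5] (3*u^2/2 - 15*u/2) du = -125/4, giving area 125/4.

125/4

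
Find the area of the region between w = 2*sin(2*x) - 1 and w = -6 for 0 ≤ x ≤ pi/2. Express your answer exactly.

On [0, pi/2], (2*sin(2*x) - 1) - (-6) = 2*sin(2*x) + 5 is ≥ 0 throughout, so the area is a single integral of |2*sin(2*x) + 5|.
∫[0,pi/2] (2*sin(2*x) + 5) dx = 2 + 5*pi/2.

2 + 5*pi/2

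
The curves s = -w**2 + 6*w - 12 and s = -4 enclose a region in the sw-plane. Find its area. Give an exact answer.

Both boundary curves give s as a function of w, so integrate with respect to w. Setting them equal: -w**2 + 6*w - 8 = 0, i.e. -(w - 4)*(w - 2) = 0, so they meet at w = 2, 4.
For w in [2, 4], s = -w**2 + 6*w - 12 is on the right; area = ∫[2,4] (-w**2 + 6*w - 8) dw = 4/3.

4/3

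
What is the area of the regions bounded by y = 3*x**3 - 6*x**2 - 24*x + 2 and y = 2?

148

Set the curves equal: 3*x**3 - 6*x**2 - 24*x + 2 = 2, so 3*x**3 - 6*x**2 - 24*x = 0, which factors as 3*x*(x - 4)*(x + 2) = 0. The curves meet at x = -2, 0, 4.
On [-2, 0], y = 3*x**3 - 6*x**2 - 24*x + 2 is on top; that piece has area ∫[-2,0] (3*x**3 - 6*x**2 - 24*x) dx = 20.
On [0, 4], y = 2 is on top; that piece has area ∫[0,4] (-(3*x**3 - 6*x**2 - 24*x)) dx = 128.
Total enclosed area = 20 + 128 = 148.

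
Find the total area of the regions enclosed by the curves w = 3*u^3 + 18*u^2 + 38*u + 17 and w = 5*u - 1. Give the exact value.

Set the curves equal: 3*u^3 + 18*u^2 + 38*u + 17 = 5*u - 1, so 3*u^3 + 18*u^2 + 33*u + 18 = 0, which factors as 3*(u + 1)*(u + 2)*(u + 3) = 0. The curves meet at u = -3, -2, -1.
On [-3, -2], w = 3*u^3 + 18*u^2 + 38*u + 17 is on top; that piece has area ∫[-3,-2] (3*u^3 + 18*u^2 + 33*u + 18) du = 3/4.
On [-2, -1], w = 5*u - 1 is on top; that piece has area ∫[-2,-1] (-(3*u^3 + 18*u^2 + 33*u + 18)) du = 3/4.
Total enclosed area = 3/4 + 3/4 = 3/2.

3/2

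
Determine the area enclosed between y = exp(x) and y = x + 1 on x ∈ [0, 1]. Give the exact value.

-5/2 + exp(1)

On [0, 1], (exp(x)) - (x + 1) = -x + exp(x) - 1 is ≥ 0 throughout, so the area is a single integral of |-x + exp(x) - 1|.
∫[0,1] (-x + exp(x) - 1) dx = -5/2 + exp(1).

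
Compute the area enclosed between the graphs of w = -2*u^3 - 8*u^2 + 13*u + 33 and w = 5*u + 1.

Set the curves equal: -2*u^3 - 8*u^2 + 13*u + 33 = 5*u + 1, so -2*u^3 - 8*u^2 + 8*u + 32 = 0, which factors as -2*(u - 2)*(u + 2)*(u + 4) = 0. The curves meet at u = -4, -2, 2.
On [-4, -2], w = 5*u + 1 is on top; that piece has area ∫[-4,-2] (-(-2*u^3 - 8*u^2 + 8*u + 32)) du = 40/3.
On [-2, 2], w = -2*u^3 - 8*u^2 + 13*u + 33 is on top; that piece has area ∫[-2,2] (-2*u^3 - 8*u^2 + 8*u + 32) du = 256/3.
Total enclosed area = 40/3 + 256/3 = 296/3.

296/3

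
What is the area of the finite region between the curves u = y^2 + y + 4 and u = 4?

1/6

Both boundary curves give u as a function of y, so integrate with respect to y. Setting them equal: y^2 + y = 0, i.e. y*(y + 1) = 0, so they meet at y = -1, 0.
For y in [-1, 0], u = y^2 + y + 4 is on the left; area = ∫[-1,0] (-(y^2 + y)) dy = 1/6.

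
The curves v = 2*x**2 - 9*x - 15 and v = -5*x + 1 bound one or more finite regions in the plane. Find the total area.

72

Set the curves equal: 2*x**2 - 9*x - 15 = -5*x + 1, so 2*x**2 - 4*x - 16 = 0, which factors as 2*(x - 4)*(x + 2) = 0. The curves meet at x = -2, 4.
On [-2, 4], v = -5*x + 1 is on top; that piece has area ∫[-2,4] (-(2*x**2 - 4*x - 16)) dx = 72.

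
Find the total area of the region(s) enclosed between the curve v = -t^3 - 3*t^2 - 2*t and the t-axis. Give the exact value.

1/2

The curve meets the t-axis where -t^3 - 3*t^2 - 2*t = 0, i.e. -t*(t + 1)*(t + 2) = 0, at t = -2, -1, 0.
On [-2, -1] the curve lies below the axis; ∫[-2,-1] (-t^3 - 3*t^2 - 2*t) dt = -1/4, giving area 1/4.
On [-1, 0] the curve lies above the axis; ∫[-1,0] (-t^3 - 3*t^2 - 2*t) dt = 1/4, giving area 1/4.
Total area = 1/4 + 1/4 = 1/2.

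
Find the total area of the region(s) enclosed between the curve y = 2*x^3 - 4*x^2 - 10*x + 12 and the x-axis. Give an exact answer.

The curve meets the x-axis where 2*x^3 - 4*x^2 - 10*x + 12 = 0, i.e. 2*(x - 3)*(x - 1)*(x + 2) = 0, at x = -2, 1, 3.
On [-2, 1] the curve lies above the axis; ∫[-2,1] (2*x^3 - 4*x^2 - 10*x + 12) dx = 63/2, giving area 63/2.
On [1, 3] the curve lies below the axis; ∫[1,3] (2*x^3 - 4*x^2 - 10*x + 12) dx = -32/3, giving area 32/3.
Total area = 63/2 + 32/3 = 253/6.

253/6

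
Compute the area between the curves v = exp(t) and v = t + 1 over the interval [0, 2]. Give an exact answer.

-5 + exp(2)

On [0, 2], (exp(t)) - (t + 1) = -t + exp(t) - 1 is ≥ 0 throughout, so the area is a single integral of |-t + exp(t) - 1|.
∫[0,2] (-t + exp(t) - 1) dt = -5 + exp(2).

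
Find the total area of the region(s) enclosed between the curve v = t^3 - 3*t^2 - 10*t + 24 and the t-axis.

407/4

The curve meets the t-axis where t^3 - 3*t^2 - 10*t + 24 = 0, i.e. (t - 4)*(t - 2)*(t + 3) = 0, at t = -3, 2, 4.
On [-3, 2] the curve lies above the axis; ∫[-3,2] (t^3 - 3*t^2 - 10*t + 24) dt = 375/4, giving area 375/4.
On [2, 4] the curve lies below the axis; ∫[2,4] (t^3 - 3*t^2 - 10*t + 24) dt = -8, giving area 8.
Total area = 375/4 + 8 = 407/4.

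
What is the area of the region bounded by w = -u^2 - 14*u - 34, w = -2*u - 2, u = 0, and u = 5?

1055/3

On [0, 5], (-u^2 - 14*u - 34) - (-2*u - 2) = -u^2 - 12*u - 32 is ≤ 0 throughout, so the area is a single integral of |-u^2 - 12*u - 32|.
∫[0,5] (-u^2 - 12*u - 32) du = -1055/3; the area of that piece is 1055/3.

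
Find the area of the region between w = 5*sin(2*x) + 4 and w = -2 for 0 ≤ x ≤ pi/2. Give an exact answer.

5 + 3*pi

On [0, pi/2], (5*sin(2*x) + 4) - (-2) = 5*sin(2*x) + 6 is ≥ 0 throughout, so the area is a single integral of |5*sin(2*x) + 6|.
∫[0,pi/2] (5*sin(2*x) + 6) dx = 5 + 3*pi.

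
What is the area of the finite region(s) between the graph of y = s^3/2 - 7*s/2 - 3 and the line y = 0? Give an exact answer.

131/8

The curve meets the s-axis where s^3/2 - 7*s/2 - 3 = 0, i.e. (s - 3)*(s + 1)*(s + 2)/2 = 0, at s = -2, -1, 3.
On [-2, -1] the curve lies above the axis; ∫[-2,-1] (s^3/2 - 7*s/2 - 3) ds = 3/8, giving area 3/8.
On [-1, 3] the curve lies below the axis; ∫[-1,3] (s^3/2 - 7*s/2 - 3) ds = -16, giving area 16.
Total area = 3/8 + 16 = 131/8.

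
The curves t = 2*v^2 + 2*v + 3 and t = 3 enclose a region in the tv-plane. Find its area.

1/3

Both boundary curves give t as a function of v, so integrate with respect to v. Setting them equal: 2*v^2 + 2*v = 0, i.e. 2*v*(v + 1) = 0, so they meet at v = -1, 0.
For v in [-1, 0], t = 2*v^2 + 2*v + 3 is on the left; area = ∫[-1,0] (-(2*v^2 + 2*v)) dv = 1/3.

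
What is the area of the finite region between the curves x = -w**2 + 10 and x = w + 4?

125/6

Both boundary curves give x as a function of w, so integrate with respect to w. Setting them equal: -w**2 - w + 6 = 0, i.e. -(w - 2)*(w + 3) = 0, so they meet at w = -3, 2.
For w in [-3, 2], x = -w**2 + 10 is on the right; area = ∫[-3,2] (-w**2 - w + 6) dw = 125/6.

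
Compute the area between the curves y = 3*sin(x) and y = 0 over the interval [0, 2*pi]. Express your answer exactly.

12

The difference (3*sin(x)) - (0) = 3*sin(x) changes sign at x = pi inside [0, 2*pi], so split the integral there.
∫[0,pi] (3*sin(x)) dx = 6.
∫[pi,2*pi] (3*sin(x)) dx = -6; the area of that piece is 6.
Total area = 6 + 6 = 12.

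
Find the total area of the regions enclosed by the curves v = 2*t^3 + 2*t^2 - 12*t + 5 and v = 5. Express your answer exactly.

Set the curves equal: 2*t^3 + 2*t^2 - 12*t + 5 = 5, so 2*t^3 + 2*t^2 - 12*t = 0, which factors as 2*t*(t - 2)*(t + 3) = 0. The curves meet at t = -3, 0, 2.
On [-3, 0], v = 2*t^3 + 2*t^2 - 12*t + 5 is on top; that piece has area ∫[-3,0] (2*t^3 + 2*t^2 - 12*t) dt = 63/2.
On [0, 2], v = 5 is on top; that piece has area ∫[0,2] (-(2*t^3 + 2*t^2 - 12*t)) dt = 32/3.
Total enclosed area = 63/2 + 32/3 = 253/6.

253/6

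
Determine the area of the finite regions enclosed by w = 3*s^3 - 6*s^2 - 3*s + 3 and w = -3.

Set the curves equal: 3*s^3 - 6*s^2 - 3*s + 3 = -3, so 3*s^3 - 6*s^2 - 3*s + 6 = 0, which factors as 3*(s - 2)*(s - 1)*(s + 1) = 0. The curves meet at s = -1, 1, 2.
On [-1, 1], w = 3*s^3 - 6*s^2 - 3*s + 3 is on top; that piece has area ∫[-1,1] (3*s^3 - 6*s^2 - 3*s + 6) ds = 8.
On [1, 2], w = -3 is on top; that piece has area ∫[1,2] (-(3*s^3 - 6*s^2 - 3*s + 6)) ds = 5/4.
Total enclosed area = 8 + 5/4 = 37/4.

37/4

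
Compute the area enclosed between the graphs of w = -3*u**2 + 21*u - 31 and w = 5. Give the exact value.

1/2

Set the curves equal: -3*u**2 + 21*u - 31 = 5, so -3*u**2 + 21*u - 36 = 0, which factors as -3*(u - 4)*(u - 3) = 0. The curves meet at u = 3, 4.
On [3, 4], w = -3*u**2 + 21*u - 31 is on top; that piece has area ∫[3,4] (-3*u**2 + 21*u - 36) du = 1/2.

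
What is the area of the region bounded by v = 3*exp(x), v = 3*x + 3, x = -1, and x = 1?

-6 - 3*exp(-1) + 3*exp(1)

On [-1, 1], (3*exp(x)) - (3*x + 3) = -3*x + 3*exp(x) - 3 is ≥ 0 throughout, so the area is a single integral of |-3*x + 3*exp(x) - 3|.
∫[-1,1] (-3*x + 3*exp(x) - 3) dx = -6 - 3*exp(-1) + 3*exp(1).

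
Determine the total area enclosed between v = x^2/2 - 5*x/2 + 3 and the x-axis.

The curve meets the x-axis where x^2/2 - 5*x/2 + 3 = 0, i.e. (x - 3)*(x - 2)/2 = 0, at x = 2, 3.
On [2, 3] the curve lies below the axis; ∫[2,3] (x^2/2 - 5*x/2 + 3) dx = -1/12, giving area 1/12.

1/12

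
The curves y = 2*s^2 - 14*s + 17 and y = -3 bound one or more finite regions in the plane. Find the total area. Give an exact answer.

Set the curves equal: 2*s^2 - 14*s + 17 = -3, so 2*s^2 - 14*s + 20 = 0, which factors as 2*(s - 5)*(s - 2) = 0. The curves meet at s = 2, 5.
On [2, 5], y = -3 is on top; that piece has area ∫[2,5] (-(2*s^2 - 14*s + 20)) ds = 9.

9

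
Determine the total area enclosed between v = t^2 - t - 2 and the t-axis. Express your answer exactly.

9/2

The curve meets the t-axis where t^2 - t - 2 = 0, i.e. (t - 2)*(t + 1) = 0, at t = -1, 2.
On [-1, 2] the curve lies below the axis; ∫[-1,2] (t^2 - t - 2) dt = -9/2, giving area 9/2.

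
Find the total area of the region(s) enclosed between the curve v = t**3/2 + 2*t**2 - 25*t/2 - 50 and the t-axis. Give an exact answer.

The curve meets the t-axis where t**3/2 + 2*t**2 - 25*t/2 - 50 = 0, i.e. (t - 5)*(t + 4)*(t + 5)/2 = 0, at t = -5, -4, 5.
On [-5, -4] the curve lies above the axis; ∫[-5,-4] (t**3/2 + 2*t**2 - 25*t/2 - 50) dt = 19/24, giving area 19/24.
On [-4, 5] the curve lies below the axis; ∫[-4,5] (t**3/2 + 2*t**2 - 25*t/2 - 50) dt = -2673/8, giving area 2673/8.
Total area = 19/24 + 2673/8 = 4019/12.

4019/12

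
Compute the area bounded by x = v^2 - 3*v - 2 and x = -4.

1/6

Both boundary curves give x as a function of v, so integrate with respect to v. Setting them equal: v^2 - 3*v + 2 = 0, i.e. (v - 2)*(v - 1) = 0, so they meet at v = 1, 2.
For v in [1, 2], x = v^2 - 3*v - 2 is on the left; area = ∫[1,2] (-(v^2 - 3*v + 2)) dv = 1/6.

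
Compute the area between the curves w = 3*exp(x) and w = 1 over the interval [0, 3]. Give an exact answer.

On [0, 3], (3*exp(x)) - (1) = 3*exp(x) - 1 is ≥ 0 throughout, so the area is a single integral of |3*exp(x) - 1|.
∫[0,3] (3*exp(x) - 1) dx = -6 + 3*exp(3).

-6 + 3*exp(3)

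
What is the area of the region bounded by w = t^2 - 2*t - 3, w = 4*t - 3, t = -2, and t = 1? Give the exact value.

The difference (t^2 - 2*t - 3) - (4*t - 3) = t^2 - 6*t changes sign at t = 0 inside [-2, 1], so split the integral there.
∫[-2,0] (t^2 - 6*t) dt = 44/3.
∫[0,1] (t^2 - 6*t) dt = -8/3; the area of that piece is 8/3.
Total area = 44/3 + 8/3 = 52/3.

52/3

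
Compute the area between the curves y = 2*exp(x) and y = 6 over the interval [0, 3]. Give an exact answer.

The difference (2*exp(x)) - (6) = 2*exp(x) - 6 changes sign at x = log(3) inside [0, 3], so split the integral there.
∫[0,log(3)] (2*exp(x) - 6) dx = 4 - log(729); the area of that piece is -4 + log(729).
∫[log(3),3] (2*exp(x) - 6) dx = -24 + 6*log(3) + 2*exp(3).
Total area = (-4 + log(729)) + (-24 + 6*log(3) + 2*exp(3)) = -28 + 12*log(3) + 2*exp(3).

-28 + 12*log(3) + 2*exp(3)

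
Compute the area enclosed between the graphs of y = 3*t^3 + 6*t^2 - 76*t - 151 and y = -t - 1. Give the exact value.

2459/2

Set the curves equal: 3*t^3 + 6*t^2 - 76*t - 151 = -t - 1, so 3*t^3 + 6*t^2 - 75*t - 150 = 0, which factors as 3*(t - 5)*(t + 2)*(t + 5) = 0. The curves meet at t = -5, -2, 5.
On [-5, -2], y = 3*t^3 + 6*t^2 - 76*t - 151 is on top; that piece has area ∫[-5,-2] (3*t^3 + 6*t^2 - 75*t - 150) dt = 459/4.
On [-2, 5], y = -t - 1 is on top; that piece has area ∫[-2,5] (-(3*t^3 + 6*t^2 - 75*t - 150)) dt = 4459/4.
Total enclosed area = 459/4 + 4459/4 = 2459/2.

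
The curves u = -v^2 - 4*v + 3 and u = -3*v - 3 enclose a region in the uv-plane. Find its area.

125/6

Both boundary curves give u as a function of v, so integrate with respect to v. Setting them equal: -v^2 - v + 6 = 0, i.e. -(v - 2)*(v + 3) = 0, so they meet at v = -3, 2.
For v in [-3, 2], u = -v^2 - 4*v + 3 is on the right; area = ∫[-3,2] (-v^2 - v + 6) dv = 125/6.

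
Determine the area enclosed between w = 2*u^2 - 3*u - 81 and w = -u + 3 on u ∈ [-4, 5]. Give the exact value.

On [-4, 5], (2*u^2 - 3*u - 81) - (-u + 3) = 2*u^2 - 2*u - 84 is ≤ 0 throughout, so the area is a single integral of |2*u^2 - 2*u - 84|.
∫[-4,5] (2*u^2 - 2*u - 84) du = -639; the area of that piece is 639.

639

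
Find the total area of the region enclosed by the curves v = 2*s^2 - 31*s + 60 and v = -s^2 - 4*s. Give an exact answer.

1/2

Set the curves equal: 2*s^2 - 31*s + 60 = -s^2 - 4*s, so 3*s^2 - 27*s + 60 = 0, which factors as 3*(s - 5)*(s - 4) = 0. The curves meet at s = 4, 5.
On [4, 5], v = -s^2 - 4*s is on top; that piece has area ∫[4,5] (-(3*s^2 - 27*s + 60)) ds = 1/2.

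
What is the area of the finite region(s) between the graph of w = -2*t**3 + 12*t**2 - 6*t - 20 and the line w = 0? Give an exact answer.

81

The curve meets the t-axis where -2*t**3 + 12*t**2 - 6*t - 20 = 0, i.e. -2*(t - 5)*(t - 2)*(t + 1) = 0, at t = -1, 2, 5.
On [-1, 2] the curve lies below the axis; ∫[-1,2] (-2*t**3 + 12*t**2 - 6*t - 20) dt = -81/2, giving area 81/2.
On [2, 5] the curve lies above the axis; ∫[2,5] (-2*t**3 + 12*t**2 - 6*t - 20) dt = 81/2, giving area 81/2.
Total area = 81/2 + 81/2 = 81.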